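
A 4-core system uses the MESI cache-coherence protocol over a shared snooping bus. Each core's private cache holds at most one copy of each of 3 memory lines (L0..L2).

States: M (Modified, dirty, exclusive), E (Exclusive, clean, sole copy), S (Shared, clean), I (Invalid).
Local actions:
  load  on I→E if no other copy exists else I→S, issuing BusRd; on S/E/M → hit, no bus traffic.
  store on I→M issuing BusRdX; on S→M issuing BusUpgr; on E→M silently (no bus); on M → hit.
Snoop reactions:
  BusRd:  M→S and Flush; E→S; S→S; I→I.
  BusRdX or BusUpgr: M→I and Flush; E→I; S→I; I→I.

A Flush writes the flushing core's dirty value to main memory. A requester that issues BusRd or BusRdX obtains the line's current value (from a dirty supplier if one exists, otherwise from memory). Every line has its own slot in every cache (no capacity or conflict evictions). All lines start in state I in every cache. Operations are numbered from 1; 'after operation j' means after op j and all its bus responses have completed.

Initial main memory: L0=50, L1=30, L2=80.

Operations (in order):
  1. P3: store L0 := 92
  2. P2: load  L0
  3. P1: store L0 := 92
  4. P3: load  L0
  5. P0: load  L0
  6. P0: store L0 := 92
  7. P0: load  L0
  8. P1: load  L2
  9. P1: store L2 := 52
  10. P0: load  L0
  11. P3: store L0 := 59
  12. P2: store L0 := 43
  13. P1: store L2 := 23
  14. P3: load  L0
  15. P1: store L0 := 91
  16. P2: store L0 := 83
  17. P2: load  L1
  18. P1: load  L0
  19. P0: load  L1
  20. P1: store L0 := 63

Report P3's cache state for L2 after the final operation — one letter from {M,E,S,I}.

state = I

  op1 P3: store L0 := 92 → I/I/I/M on L0; bus BusRdX; mem=50
  op2 P2: load  L0 → I/I/S/S on L0; bus BusRd Flush; mem=92
  op3 P1: store L0 := 92 → I/M/I/I on L0; bus BusRdX; mem=92
  op4 P3: load  L0 → I/S/I/S on L0; bus BusRd Flush; mem=92
  op5 P0: load  L0 → S/S/I/S on L0; bus BusRd; mem=92
  op6 P0: store L0 := 92 → M/I/I/I on L0; bus BusUpgr; mem=92
  op7 P0: load  L0 → M/I/I/I on L0; bus (none); mem=92
  op8 P1: load  L2 → I/E/I/I on L2; bus BusRd; mem=80
  op9 P1: store L2 := 52 → I/M/I/I on L2; bus (none); mem=80
  op10 P0: load  L0 → M/I/I/I on L0; bus (none); mem=92
  op11 P3: store L0 := 59 → I/I/I/M on L0; bus BusRdX Flush; mem=92
  op12 P2: store L0 := 43 → I/I/M/I on L0; bus BusRdX Flush; mem=59
  op13 P1: store L2 := 23 → I/M/I/I on L2; bus (none); mem=80
  op14 P3: load  L0 → I/I/S/S on L0; bus BusRd Flush; mem=43
  op15 P1: store L0 := 91 → I/M/I/I on L0; bus BusRdX; mem=43
  op16 P2: store L0 := 83 → I/I/M/I on L0; bus BusRdX Flush; mem=91
  op17 P2: load  L1 → I/I/E/I on L1; bus BusRd; mem=30
  op18 P1: load  L0 → I/S/S/I on L0; bus BusRd Flush; mem=83
  op19 P0: load  L1 → S/I/S/I on L1; bus BusRd; mem=30
  op20 P1: store L0 := 63 → I/M/I/I on L0; bus BusUpgr; mem=83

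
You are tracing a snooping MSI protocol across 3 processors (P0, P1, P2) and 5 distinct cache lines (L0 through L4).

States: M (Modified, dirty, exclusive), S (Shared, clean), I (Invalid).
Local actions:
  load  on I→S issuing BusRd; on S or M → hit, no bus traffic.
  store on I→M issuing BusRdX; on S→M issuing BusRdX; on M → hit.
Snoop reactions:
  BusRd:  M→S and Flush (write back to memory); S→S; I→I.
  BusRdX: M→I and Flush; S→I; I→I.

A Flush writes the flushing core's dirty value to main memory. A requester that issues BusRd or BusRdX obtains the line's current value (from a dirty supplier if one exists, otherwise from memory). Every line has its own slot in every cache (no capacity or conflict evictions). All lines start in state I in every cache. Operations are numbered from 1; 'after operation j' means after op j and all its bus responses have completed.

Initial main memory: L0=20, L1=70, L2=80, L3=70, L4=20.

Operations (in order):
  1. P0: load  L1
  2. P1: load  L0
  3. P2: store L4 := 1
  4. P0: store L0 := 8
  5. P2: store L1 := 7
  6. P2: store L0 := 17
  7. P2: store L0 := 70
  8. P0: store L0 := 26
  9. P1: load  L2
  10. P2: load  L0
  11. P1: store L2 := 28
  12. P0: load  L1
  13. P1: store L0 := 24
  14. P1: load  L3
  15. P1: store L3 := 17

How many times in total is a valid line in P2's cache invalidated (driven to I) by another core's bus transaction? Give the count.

invalidations = 2

step 1: P0: load  L1  ⟶  SII  (L1)  txn=BusRd  M[L1]=70
step 2: P1: load  L0  ⟶  ISI  (L0)  txn=BusRd  M[L0]=20
step 3: P2: store L4 := 1  ⟶  IIM  (L4)  txn=BusRdX  M[L4]=20
step 4: P0: store L0 := 8  ⟶  MII  (L0)  txn=BusRdX  M[L0]=20
step 5: P2: store L1 := 7  ⟶  IIM  (L1)  txn=BusRdX  M[L1]=70
step 6: P2: store L0 := 17  ⟶  IIM  (L0)  txn=BusRdX+Flush  M[L0]=8
step 7: P2: store L0 := 70  ⟶  IIM  (L0)  txn=∅  M[L0]=8
step 8: P0: store L0 := 26  ⟶  MII  (L0)  txn=BusRdX+Flush  M[L0]=70
step 9: P1: load  L2  ⟶  ISI  (L2)  txn=BusRd  M[L2]=80
step 10: P2: load  L0  ⟶  SIS  (L0)  txn=BusRd+Flush  M[L0]=26
step 11: P1: store L2 := 28  ⟶  IMI  (L2)  txn=BusRdX  M[L2]=80
step 12: P0: load  L1  ⟶  SIS  (L1)  txn=BusRd+Flush  M[L1]=7
step 13: P1: store L0 := 24  ⟶  IMI  (L0)  txn=BusRdX  M[L0]=26
step 14: P1: load  L3  ⟶  ISI  (L3)  txn=BusRd  M[L3]=70
step 15: P1: store L3 := 17  ⟶  IMI  (L3)  txn=BusRdX  M[L3]=70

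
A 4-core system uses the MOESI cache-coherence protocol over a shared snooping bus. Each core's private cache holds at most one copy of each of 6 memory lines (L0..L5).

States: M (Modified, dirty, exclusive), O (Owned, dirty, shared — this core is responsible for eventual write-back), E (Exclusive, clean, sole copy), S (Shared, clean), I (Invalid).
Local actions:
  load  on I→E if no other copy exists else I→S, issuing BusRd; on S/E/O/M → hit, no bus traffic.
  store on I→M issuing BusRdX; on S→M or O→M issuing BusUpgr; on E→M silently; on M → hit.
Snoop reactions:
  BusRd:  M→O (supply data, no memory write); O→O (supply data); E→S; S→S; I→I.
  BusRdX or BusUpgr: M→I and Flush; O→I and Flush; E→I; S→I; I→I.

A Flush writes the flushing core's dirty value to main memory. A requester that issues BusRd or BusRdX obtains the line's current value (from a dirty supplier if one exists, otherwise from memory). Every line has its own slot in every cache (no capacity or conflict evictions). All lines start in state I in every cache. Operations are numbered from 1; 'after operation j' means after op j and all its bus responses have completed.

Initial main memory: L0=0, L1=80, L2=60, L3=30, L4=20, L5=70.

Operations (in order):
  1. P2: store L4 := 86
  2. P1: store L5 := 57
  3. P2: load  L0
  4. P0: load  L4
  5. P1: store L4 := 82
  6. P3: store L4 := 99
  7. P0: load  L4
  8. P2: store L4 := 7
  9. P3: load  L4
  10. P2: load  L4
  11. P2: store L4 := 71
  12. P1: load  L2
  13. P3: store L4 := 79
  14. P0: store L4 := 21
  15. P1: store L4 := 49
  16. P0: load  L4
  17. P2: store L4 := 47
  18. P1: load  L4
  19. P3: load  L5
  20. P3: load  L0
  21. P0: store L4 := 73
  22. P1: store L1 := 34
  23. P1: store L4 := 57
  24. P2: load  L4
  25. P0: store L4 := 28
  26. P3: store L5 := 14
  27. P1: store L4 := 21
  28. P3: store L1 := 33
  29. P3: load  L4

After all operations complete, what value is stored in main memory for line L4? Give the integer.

memory[L4] = 28

[1] P2: store L4 := 86 | P0:I, P1:I, P2:M(86), P3:I | bus: BusRdX
[2] P1: store L5 := 57 | P0:I, P1:M(57), P2:I, P3:I | bus: BusRdX
[3] P2: load  L0 | P0:I, P1:I, P2:E(0), P3:I | bus: BusRd
[4] P0: load  L4 | P0:S(86), P1:I, P2:O(86), P3:I | bus: BusRd
[5] P1: store L4 := 82 | P0:I, P1:M(82), P2:I, P3:I | bus: BusRdX,Flush
[6] P3: store L4 := 99 | P0:I, P1:I, P2:I, P3:M(99) | bus: BusRdX,Flush
[7] P0: load  L4 | P0:S(99), P1:I, P2:I, P3:O(99) | bus: BusRd
[8] P2: store L4 := 7 | P0:I, P1:I, P2:M(7), P3:I | bus: BusRdX,Flush
[9] P3: load  L4 | P0:I, P1:I, P2:O(7), P3:S(7) | bus: BusRd
[10] P2: load  L4 | P0:I, P1:I, P2:O(7), P3:S(7) | bus: none
[11] P2: store L4 := 71 | P0:I, P1:I, P2:M(71), P3:I | bus: BusUpgr
[12] P1: load  L2 | P0:I, P1:E(60), P2:I, P3:I | bus: BusRd
[13] P3: store L4 := 79 | P0:I, P1:I, P2:I, P3:M(79) | bus: BusRdX,Flush
[14] P0: store L4 := 21 | P0:M(21), P1:I, P2:I, P3:I | bus: BusRdX,Flush
[15] P1: store L4 := 49 | P0:I, P1:M(49), P2:I, P3:I | bus: BusRdX,Flush
[16] P0: load  L4 | P0:S(49), P1:O(49), P2:I, P3:I | bus: BusRd
[17] P2: store L4 := 47 | P0:I, P1:I, P2:M(47), P3:I | bus: BusRdX,Flush
[18] P1: load  L4 | P0:I, P1:S(47), P2:O(47), P3:I | bus: BusRd
[19] P3: load  L5 | P0:I, P1:O(57), P2:I, P3:S(57) | bus: BusRd
[20] P3: load  L0 | P0:I, P1:I, P2:S(0), P3:S(0) | bus: BusRd
[21] P0: store L4 := 73 | P0:M(73), P1:I, P2:I, P3:I | bus: BusRdX,Flush
[22] P1: store L1 := 34 | P0:I, P1:M(34), P2:I, P3:I | bus: BusRdX
[23] P1: store L4 := 57 | P0:I, P1:M(57), P2:I, P3:I | bus: BusRdX,Flush
[24] P2: load  L4 | P0:I, P1:O(57), P2:S(57), P3:I | bus: BusRd
[25] P0: store L4 := 28 | P0:M(28), P1:I, P2:I, P3:I | bus: BusRdX,Flush
[26] P3: store L5 := 14 | P0:I, P1:I, P2:I, P3:M(14) | bus: BusUpgr,Flush
[27] P1: store L4 := 21 | P0:I, P1:M(21), P2:I, P3:I | bus: BusRdX,Flush
[28] P3: store L1 := 33 | P0:I, P1:I, P2:I, P3:M(33) | bus: BusRdX,Flush
[29] P3: load  L4 | P0:I, P1:O(21), P2:I, P3:S(21) | bus: BusRd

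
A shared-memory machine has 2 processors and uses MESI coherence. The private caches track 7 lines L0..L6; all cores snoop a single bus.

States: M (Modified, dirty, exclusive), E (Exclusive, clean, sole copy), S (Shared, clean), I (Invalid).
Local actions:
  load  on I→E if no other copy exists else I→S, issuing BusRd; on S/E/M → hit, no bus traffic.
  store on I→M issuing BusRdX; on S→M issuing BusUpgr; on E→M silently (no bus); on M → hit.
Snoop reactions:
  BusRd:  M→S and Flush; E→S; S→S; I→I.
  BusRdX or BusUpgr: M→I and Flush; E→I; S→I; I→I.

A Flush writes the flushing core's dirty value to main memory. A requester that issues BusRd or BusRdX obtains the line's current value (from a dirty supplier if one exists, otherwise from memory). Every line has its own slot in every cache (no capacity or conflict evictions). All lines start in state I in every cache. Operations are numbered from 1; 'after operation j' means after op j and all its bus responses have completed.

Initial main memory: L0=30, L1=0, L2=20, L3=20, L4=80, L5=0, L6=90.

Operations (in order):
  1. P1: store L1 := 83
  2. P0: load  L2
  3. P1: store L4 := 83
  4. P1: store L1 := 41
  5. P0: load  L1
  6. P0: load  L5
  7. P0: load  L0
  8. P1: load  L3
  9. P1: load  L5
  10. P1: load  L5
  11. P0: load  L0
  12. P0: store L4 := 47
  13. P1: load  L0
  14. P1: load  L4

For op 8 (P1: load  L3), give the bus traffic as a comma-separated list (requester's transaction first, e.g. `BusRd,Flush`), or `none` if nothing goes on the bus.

bus = BusRd

step 1: P1: store L1 := 83  ⟶  IM  (L1)  txn=BusRdX  M[L1]=0
step 2: P0: load  L2  ⟶  EI  (L2)  txn=BusRd  M[L2]=20
step 3: P1: store L4 := 83  ⟶  IM  (L4)  txn=BusRdX  M[L4]=80
step 4: P1: store L1 := 41  ⟶  IM  (L1)  txn=∅  M[L1]=0
step 5: P0: load  L1  ⟶  SS  (L1)  txn=BusRd+Flush  M[L1]=41
step 6: P0: load  L5  ⟶  EI  (L5)  txn=BusRd  M[L5]=0
step 7: P0: load  L0  ⟶  EI  (L0)  txn=BusRd  M[L0]=30
step 8: P1: load  L3  ⟶  IE  (L3)  txn=BusRd  M[L3]=20
step 9: P1: load  L5  ⟶  SS  (L5)  txn=BusRd  M[L5]=0
step 10: P1: load  L5  ⟶  SS  (L5)  txn=∅  M[L5]=0
step 11: P0: load  L0  ⟶  EI  (L0)  txn=∅  M[L0]=30
step 12: P0: store L4 := 47  ⟶  MI  (L4)  txn=BusRdX+Flush  M[L4]=83
step 13: P1: load  L0  ⟶  SS  (L0)  txn=BusRd  M[L0]=30
step 14: P1: load  L4  ⟶  SS  (L4)  txn=BusRd+Flush  M[L4]=47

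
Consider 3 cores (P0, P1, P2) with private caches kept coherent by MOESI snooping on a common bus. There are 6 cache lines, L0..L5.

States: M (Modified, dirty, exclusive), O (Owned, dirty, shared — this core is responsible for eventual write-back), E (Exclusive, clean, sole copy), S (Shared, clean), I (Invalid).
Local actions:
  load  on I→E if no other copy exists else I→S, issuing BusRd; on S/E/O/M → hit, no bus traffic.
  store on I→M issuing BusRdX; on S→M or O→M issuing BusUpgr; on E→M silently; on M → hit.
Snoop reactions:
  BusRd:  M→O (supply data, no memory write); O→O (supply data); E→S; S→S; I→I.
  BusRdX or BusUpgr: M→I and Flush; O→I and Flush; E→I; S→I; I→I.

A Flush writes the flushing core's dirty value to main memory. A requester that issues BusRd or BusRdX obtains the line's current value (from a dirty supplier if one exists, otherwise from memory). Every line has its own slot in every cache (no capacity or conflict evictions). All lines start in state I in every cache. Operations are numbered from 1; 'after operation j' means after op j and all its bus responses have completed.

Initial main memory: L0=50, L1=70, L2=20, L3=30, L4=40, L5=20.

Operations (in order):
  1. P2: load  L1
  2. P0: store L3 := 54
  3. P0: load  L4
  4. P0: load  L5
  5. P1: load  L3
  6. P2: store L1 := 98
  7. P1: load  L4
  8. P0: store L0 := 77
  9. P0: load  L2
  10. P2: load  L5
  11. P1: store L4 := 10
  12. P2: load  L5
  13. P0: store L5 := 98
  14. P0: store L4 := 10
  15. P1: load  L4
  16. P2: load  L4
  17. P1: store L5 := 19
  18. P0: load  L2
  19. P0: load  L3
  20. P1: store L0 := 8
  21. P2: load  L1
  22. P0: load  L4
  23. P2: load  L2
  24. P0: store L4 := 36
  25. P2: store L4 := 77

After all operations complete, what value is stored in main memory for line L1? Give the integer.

1. P2: load  L1  bus=[BusRd]  L1: P0=I P1=I P2=E  mem[L1]=70
2. P0: store L3 := 54  bus=[BusRdX]  L3: P0=M P1=I P2=I  mem[L3]=30
3. P0: load  L4  bus=[BusRd]  L4: P0=E P1=I P2=I  mem[L4]=40
4. P0: load  L5  bus=[BusRd]  L5: P0=E P1=I P2=I  mem[L5]=20
5. P1: load  L3  bus=[BusRd]  L3: P0=O P1=S P2=I  mem[L3]=30
6. P2: store L1 := 98  bus=[-]  L1: P0=I P1=I P2=M  mem[L1]=70
7. P1: load  L4  bus=[BusRd]  L4: P0=S P1=S P2=I  mem[L4]=40
8. P0: store L0 := 77  bus=[BusRdX]  L0: P0=M P1=I P2=I  mem[L0]=50
9. P0: load  L2  bus=[BusRd]  L2: P0=E P1=I P2=I  mem[L2]=20
10. P2: load  L5  bus=[BusRd]  L5: P0=S P1=I P2=S  mem[L5]=20
11. P1: store L4 := 10  bus=[BusUpgr]  L4: P0=I P1=M P2=I  mem[L4]=40
12. P2: load  L5  bus=[-]  L5: P0=S P1=I P2=S  mem[L5]=20
13. P0: store L5 := 98  bus=[BusUpgr]  L5: P0=M P1=I P2=I  mem[L5]=20
14. P0: store L4 := 10  bus=[BusRdX,Flush]  L4: P0=M P1=I P2=I  mem[L4]=10
15. P1: load  L4  bus=[BusRd]  L4: P0=O P1=S P2=I  mem[L4]=10
16. P2: load  L4  bus=[BusRd]  L4: P0=O P1=S P2=S  mem[L4]=10
17. P1: store L5 := 19  bus=[BusRdX,Flush]  L5: P0=I P1=M P2=I  mem[L5]=98
18. P0: load  L2  bus=[-]  L2: P0=E P1=I P2=I  mem[L2]=20
19. P0: load  L3  bus=[-]  L3: P0=O P1=S P2=I  mem[L3]=30
20. P1: store L0 := 8  bus=[BusRdX,Flush]  L0: P0=I P1=M P2=I  mem[L0]=77
21. P2: load  L1  bus=[-]  L1: P0=I P1=I P2=M  mem[L1]=70
22. P0: load  L4  bus=[-]  L4: P0=O P1=S P2=S  mem[L4]=10
23. P2: load  L2  bus=[BusRd]  L2: P0=S P1=I P2=S  mem[L2]=20
24. P0: store L4 := 36  bus=[BusUpgr]  L4: P0=M P1=I P2=I  mem[L4]=10
25. P2: store L4 := 77  bus=[BusRdX,Flush]  L4: P0=I P1=I P2=M  mem[L4]=36

memory[L1] = 70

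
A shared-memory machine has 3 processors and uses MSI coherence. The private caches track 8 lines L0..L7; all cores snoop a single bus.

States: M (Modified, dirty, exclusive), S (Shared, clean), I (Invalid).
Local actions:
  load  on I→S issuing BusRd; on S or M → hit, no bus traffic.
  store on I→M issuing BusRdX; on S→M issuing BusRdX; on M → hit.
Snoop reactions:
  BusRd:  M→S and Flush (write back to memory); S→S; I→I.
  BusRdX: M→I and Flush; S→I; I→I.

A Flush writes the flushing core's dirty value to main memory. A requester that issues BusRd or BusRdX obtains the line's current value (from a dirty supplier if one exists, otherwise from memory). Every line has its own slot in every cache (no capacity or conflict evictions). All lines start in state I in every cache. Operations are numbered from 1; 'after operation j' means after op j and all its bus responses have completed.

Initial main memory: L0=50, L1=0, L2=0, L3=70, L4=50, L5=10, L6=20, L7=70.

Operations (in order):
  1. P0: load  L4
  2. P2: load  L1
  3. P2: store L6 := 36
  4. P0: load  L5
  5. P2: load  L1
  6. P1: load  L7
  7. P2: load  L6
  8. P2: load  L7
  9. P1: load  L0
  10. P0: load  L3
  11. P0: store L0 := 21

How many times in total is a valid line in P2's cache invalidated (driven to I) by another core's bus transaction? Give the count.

invalidations = 0

step 1: P0: load  L4  ⟶  SII  (L4)  txn=BusRd  M[L4]=50
step 2: P2: load  L1  ⟶  IIS  (L1)  txn=BusRd  M[L1]=0
step 3: P2: store L6 := 36  ⟶  IIM  (L6)  txn=BusRdX  M[L6]=20
step 4: P0: load  L5  ⟶  SII  (L5)  txn=BusRd  M[L5]=10
step 5: P2: load  L1  ⟶  IIS  (L1)  txn=∅  M[L1]=0
step 6: P1: load  L7  ⟶  ISI  (L7)  txn=BusRd  M[L7]=70
step 7: P2: load  L6  ⟶  IIM  (L6)  txn=∅  M[L6]=20
step 8: P2: load  L7  ⟶  ISS  (L7)  txn=BusRd  M[L7]=70
step 9: P1: load  L0  ⟶  ISI  (L0)  txn=BusRd  M[L0]=50
step 10: P0: load  L3  ⟶  SII  (L3)  txn=BusRd  M[L3]=70
step 11: P0: store L0 := 21  ⟶  MII  (L0)  txn=BusRdX  M[L0]=50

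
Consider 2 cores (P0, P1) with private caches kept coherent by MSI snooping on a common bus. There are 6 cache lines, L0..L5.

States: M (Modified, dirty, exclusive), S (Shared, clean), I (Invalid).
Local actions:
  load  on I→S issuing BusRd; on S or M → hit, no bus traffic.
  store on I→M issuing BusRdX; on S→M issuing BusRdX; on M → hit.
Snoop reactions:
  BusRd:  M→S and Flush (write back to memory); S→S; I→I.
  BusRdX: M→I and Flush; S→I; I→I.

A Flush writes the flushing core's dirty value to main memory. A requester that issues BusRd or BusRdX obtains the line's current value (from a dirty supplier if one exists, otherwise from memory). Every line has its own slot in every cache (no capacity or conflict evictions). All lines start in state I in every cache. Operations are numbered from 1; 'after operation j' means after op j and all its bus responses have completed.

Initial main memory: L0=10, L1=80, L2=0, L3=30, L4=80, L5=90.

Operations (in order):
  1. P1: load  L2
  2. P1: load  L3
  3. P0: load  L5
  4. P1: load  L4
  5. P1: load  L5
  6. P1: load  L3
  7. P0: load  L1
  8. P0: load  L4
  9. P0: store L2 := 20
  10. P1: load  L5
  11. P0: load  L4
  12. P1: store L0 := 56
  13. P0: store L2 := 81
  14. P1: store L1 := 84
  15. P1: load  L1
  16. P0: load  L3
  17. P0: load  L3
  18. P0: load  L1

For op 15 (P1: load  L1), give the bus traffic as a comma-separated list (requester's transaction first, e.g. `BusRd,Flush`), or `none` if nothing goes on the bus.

1. P1: load  L2  bus=[BusRd]  L2: P0=I P1=S  mem[L2]=0
2. P1: load  L3  bus=[BusRd]  L3: P0=I P1=S  mem[L3]=30
3. P0: load  L5  bus=[BusRd]  L5: P0=S P1=I  mem[L5]=90
4. P1: load  L4  bus=[BusRd]  L4: P0=I P1=S  mem[L4]=80
5. P1: load  L5  bus=[BusRd]  L5: P0=S P1=S  mem[L5]=90
6. P1: load  L3  bus=[-]  L3: P0=I P1=S  mem[L3]=30
7. P0: load  L1  bus=[BusRd]  L1: P0=S P1=I  mem[L1]=80
8. P0: load  L4  bus=[BusRd]  L4: P0=S P1=S  mem[L4]=80
9. P0: store L2 := 20  bus=[BusRdX]  L2: P0=M P1=I  mem[L2]=0
10. P1: load  L5  bus=[-]  L5: P0=S P1=S  mem[L5]=90
11. P0: load  L4  bus=[-]  L4: P0=S P1=S  mem[L4]=80
12. P1: store L0 := 56  bus=[BusRdX]  L0: P0=I P1=M  mem[L0]=10
13. P0: store L2 := 81  bus=[-]  L2: P0=M P1=I  mem[L2]=0
14. P1: store L1 := 84  bus=[BusRdX]  L1: P0=I P1=M  mem[L1]=80
15. P1: load  L1  bus=[-]  L1: P0=I P1=M  mem[L1]=80
16. P0: load  L3  bus=[BusRd]  L3: P0=S P1=S  mem[L3]=30
17. P0: load  L3  bus=[-]  L3: P0=S P1=S  mem[L3]=30
18. P0: load  L1  bus=[BusRd,Flush]  L1: P0=S P1=S  mem[L1]=84

bus = none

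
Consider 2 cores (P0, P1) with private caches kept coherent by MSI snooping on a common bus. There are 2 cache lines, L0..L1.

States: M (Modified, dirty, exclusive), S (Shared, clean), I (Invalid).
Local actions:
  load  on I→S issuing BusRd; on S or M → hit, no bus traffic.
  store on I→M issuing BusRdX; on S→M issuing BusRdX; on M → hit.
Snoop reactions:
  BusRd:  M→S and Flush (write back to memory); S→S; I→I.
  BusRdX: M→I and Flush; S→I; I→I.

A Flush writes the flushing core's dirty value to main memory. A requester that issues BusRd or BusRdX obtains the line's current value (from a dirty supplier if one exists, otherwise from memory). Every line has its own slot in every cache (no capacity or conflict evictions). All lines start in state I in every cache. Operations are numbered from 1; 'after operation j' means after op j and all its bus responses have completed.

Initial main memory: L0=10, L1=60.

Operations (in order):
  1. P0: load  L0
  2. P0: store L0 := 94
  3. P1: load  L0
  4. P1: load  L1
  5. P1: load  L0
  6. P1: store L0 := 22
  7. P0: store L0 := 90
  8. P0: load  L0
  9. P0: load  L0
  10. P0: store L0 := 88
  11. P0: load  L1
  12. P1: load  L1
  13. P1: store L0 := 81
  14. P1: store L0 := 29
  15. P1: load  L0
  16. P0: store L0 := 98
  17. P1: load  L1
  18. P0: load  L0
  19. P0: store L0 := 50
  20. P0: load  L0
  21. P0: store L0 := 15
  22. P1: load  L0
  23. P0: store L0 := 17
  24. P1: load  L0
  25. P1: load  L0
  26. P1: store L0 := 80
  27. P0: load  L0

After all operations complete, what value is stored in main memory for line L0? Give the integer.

  op1 P0: load  L0 → S/I on L0; bus BusRd; mem=10
  op2 P0: store L0 := 94 → M/I on L0; bus BusRdX; mem=10
  op3 P1: load  L0 → S/S on L0; bus BusRd Flush; mem=94
  op4 P1: load  L1 → I/S on L1; bus BusRd; mem=60
  op5 P1: load  L0 → S/S on L0; bus (none); mem=94
  op6 P1: store L0 := 22 → I/M on L0; bus BusRdX; mem=94
  op7 P0: store L0 := 90 → M/I on L0; bus BusRdX Flush; mem=22
  op8 P0: load  L0 → M/I on L0; bus (none); mem=22
  op9 P0: load  L0 → M/I on L0; bus (none); mem=22
  op10 P0: store L0 := 88 → M/I on L0; bus (none); mem=22
  op11 P0: load  L1 → S/S on L1; bus BusRd; mem=60
  op12 P1: load  L1 → S/S on L1; bus (none); mem=60
  op13 P1: store L0 := 81 → I/M on L0; bus BusRdX Flush; mem=88
  op14 P1: store L0 := 29 → I/M on L0; bus (none); mem=88
  op15 P1: load  L0 → I/M on L0; bus (none); mem=88
  op16 P0: store L0 := 98 → M/I on L0; bus BusRdX Flush; mem=29
  op17 P1: load  L1 → S/S on L1; bus (none); mem=60
  op18 P0: load  L0 → M/I on L0; bus (none); mem=29
  op19 P0: store L0 := 50 → M/I on L0; bus (none); mem=29
  op20 P0: load  L0 → M/I on L0; bus (none); mem=29
  op21 P0: store L0 := 15 → M/I on L0; bus (none); mem=29
  op22 P1: load  L0 → S/S on L0; bus BusRd Flush; mem=15
  op23 P0: store L0 := 17 → M/I on L0; bus BusRdX; mem=15
  op24 P1: load  L0 → S/S on L0; bus BusRd Flush; mem=17
  op25 P1: load  L0 → S/S on L0; bus (none); mem=17
  op26 P1: store L0 := 80 → I/M on L0; bus BusRdX; mem=17
  op27 P0: load  L0 → S/S on L0; bus BusRd Flush; mem=80

memory[L0] = 80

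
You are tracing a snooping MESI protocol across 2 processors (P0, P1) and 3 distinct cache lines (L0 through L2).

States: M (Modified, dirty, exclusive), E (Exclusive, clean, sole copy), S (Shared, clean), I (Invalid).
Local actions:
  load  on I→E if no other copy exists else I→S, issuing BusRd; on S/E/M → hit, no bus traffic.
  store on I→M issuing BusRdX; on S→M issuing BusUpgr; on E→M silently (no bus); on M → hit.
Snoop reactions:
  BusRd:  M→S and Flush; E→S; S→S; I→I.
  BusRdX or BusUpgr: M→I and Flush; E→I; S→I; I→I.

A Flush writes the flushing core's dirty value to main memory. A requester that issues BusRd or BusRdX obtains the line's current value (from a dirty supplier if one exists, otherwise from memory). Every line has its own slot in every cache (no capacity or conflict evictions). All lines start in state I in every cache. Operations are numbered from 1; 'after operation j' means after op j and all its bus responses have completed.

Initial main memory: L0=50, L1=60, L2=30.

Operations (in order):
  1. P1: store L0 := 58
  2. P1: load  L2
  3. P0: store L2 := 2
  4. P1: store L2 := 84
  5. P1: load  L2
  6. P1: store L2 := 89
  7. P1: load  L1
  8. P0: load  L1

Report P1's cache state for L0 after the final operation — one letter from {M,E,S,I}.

  op1 P1: store L0 := 58 → I/M on L0; bus BusRdX; mem=50
  op2 P1: load  L2 → I/E on L2; bus BusRd; mem=30
  op3 P0: store L2 := 2 → M/I on L2; bus BusRdX; mem=30
  op4 P1: store L2 := 84 → I/M on L2; bus BusRdX Flush; mem=2
  op5 P1: load  L2 → I/M on L2; bus (none); mem=2
  op6 P1: store L2 := 89 → I/M on L2; bus (none); mem=2
  op7 P1: load  L1 → I/E on L1; bus BusRd; mem=60
  op8 P0: load  L1 → S/S on L1; bus BusRd; mem=60

state = M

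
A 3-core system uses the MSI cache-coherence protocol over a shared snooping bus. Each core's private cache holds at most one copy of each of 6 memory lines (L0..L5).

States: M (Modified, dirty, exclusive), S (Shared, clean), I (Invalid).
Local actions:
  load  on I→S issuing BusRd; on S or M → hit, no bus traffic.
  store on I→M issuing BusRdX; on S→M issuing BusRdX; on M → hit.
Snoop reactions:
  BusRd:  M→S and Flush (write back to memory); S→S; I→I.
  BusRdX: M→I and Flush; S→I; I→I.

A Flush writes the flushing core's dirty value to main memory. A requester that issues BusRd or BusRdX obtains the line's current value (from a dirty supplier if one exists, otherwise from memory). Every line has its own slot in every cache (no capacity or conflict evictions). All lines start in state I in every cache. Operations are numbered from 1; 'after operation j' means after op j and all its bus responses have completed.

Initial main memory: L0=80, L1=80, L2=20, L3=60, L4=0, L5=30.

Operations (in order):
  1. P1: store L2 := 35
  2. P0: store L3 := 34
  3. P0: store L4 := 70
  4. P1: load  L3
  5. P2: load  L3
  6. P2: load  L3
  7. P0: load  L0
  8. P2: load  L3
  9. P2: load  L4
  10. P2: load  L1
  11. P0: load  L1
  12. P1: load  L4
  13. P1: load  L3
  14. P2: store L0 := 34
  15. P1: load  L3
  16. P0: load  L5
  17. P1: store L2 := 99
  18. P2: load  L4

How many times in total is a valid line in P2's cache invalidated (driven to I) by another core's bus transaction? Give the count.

[1] P1: store L2 := 35 | P0:I, P1:M(35), P2:I | bus: BusRdX
[2] P0: store L3 := 34 | P0:M(34), P1:I, P2:I | bus: BusRdX
[3] P0: store L4 := 70 | P0:M(70), P1:I, P2:I | bus: BusRdX
[4] P1: load  L3 | P0:S(34), P1:S(34), P2:I | bus: BusRd,Flush
[5] P2: load  L3 | P0:S(34), P1:S(34), P2:S(34) | bus: BusRd
[6] P2: load  L3 | P0:S(34), P1:S(34), P2:S(34) | bus: none
[7] P0: load  L0 | P0:S(80), P1:I, P2:I | bus: BusRd
[8] P2: load  L3 | P0:S(34), P1:S(34), P2:S(34) | bus: none
[9] P2: load  L4 | P0:S(70), P1:I, P2:S(70) | bus: BusRd,Flush
[10] P2: load  L1 | P0:I, P1:I, P2:S(80) | bus: BusRd
[11] P0: load  L1 | P0:S(80), P1:I, P2:S(80) | bus: BusRd
[12] P1: load  L4 | P0:S(70), P1:S(70), P2:S(70) | bus: BusRd
[13] P1: load  L3 | P0:S(34), P1:S(34), P2:S(34) | bus: none
[14] P2: store L0 := 34 | P0:I, P1:I, P2:M(34) | bus: BusRdX
[15] P1: load  L3 | P0:S(34), P1:S(34), P2:S(34) | bus: none
[16] P0: load  L5 | P0:S(30), P1:I, P2:I | bus: BusRd
[17] P1: store L2 := 99 | P0:I, P1:M(99), P2:I | bus: none
[18] P2: load  L4 | P0:S(70), P1:S(70), P2:S(70) | bus: none

invalidations = 0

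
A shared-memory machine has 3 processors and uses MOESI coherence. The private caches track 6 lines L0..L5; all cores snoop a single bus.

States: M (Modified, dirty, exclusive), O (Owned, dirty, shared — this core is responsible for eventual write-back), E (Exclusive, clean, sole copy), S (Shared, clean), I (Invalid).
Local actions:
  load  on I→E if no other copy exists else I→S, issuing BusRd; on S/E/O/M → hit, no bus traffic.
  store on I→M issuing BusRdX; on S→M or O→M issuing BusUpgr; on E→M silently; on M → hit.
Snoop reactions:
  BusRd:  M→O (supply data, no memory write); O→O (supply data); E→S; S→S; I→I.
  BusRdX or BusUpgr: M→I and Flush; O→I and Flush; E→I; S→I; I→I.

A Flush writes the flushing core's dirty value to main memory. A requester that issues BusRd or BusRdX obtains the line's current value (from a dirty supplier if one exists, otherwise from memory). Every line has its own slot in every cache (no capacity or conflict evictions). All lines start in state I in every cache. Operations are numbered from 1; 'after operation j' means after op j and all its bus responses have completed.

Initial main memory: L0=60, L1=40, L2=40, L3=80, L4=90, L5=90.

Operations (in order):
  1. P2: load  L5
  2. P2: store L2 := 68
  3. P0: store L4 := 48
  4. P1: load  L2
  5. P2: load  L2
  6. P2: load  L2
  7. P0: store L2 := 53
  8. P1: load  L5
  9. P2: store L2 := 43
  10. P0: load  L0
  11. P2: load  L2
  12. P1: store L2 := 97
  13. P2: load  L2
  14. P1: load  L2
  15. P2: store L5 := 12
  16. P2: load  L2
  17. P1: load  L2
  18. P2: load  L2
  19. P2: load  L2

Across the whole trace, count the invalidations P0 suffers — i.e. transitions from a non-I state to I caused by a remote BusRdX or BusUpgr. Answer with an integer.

invalidations = 1

[1] P2: load  L5 | P0:I, P1:I, P2:E(90) | bus: BusRd
[2] P2: store L2 := 68 | P0:I, P1:I, P2:M(68) | bus: BusRdX
[3] P0: store L4 := 48 | P0:M(48), P1:I, P2:I | bus: BusRdX
[4] P1: load  L2 | P0:I, P1:S(68), P2:O(68) | bus: BusRd
[5] P2: load  L2 | P0:I, P1:S(68), P2:O(68) | bus: none
[6] P2: load  L2 | P0:I, P1:S(68), P2:O(68) | bus: none
[7] P0: store L2 := 53 | P0:M(53), P1:I, P2:I | bus: BusRdX,Flush
[8] P1: load  L5 | P0:I, P1:S(90), P2:S(90) | bus: BusRd
[9] P2: store L2 := 43 | P0:I, P1:I, P2:M(43) | bus: BusRdX,Flush
[10] P0: load  L0 | P0:E(60), P1:I, P2:I | bus: BusRd
[11] P2: load  L2 | P0:I, P1:I, P2:M(43) | bus: none
[12] P1: store L2 := 97 | P0:I, P1:M(97), P2:I | bus: BusRdX,Flush
[13] P2: load  L2 | P0:I, P1:O(97), P2:S(97) | bus: BusRd
[14] P1: load  L2 | P0:I, P1:O(97), P2:S(97) | bus: none
[15] P2: store L5 := 12 | P0:I, P1:I, P2:M(12) | bus: BusUpgr
[16] P2: load  L2 | P0:I, P1:O(97), P2:S(97) | bus: none
[17] P1: load  L2 | P0:I, P1:O(97), P2:S(97) | bus: none
[18] P2: load  L2 | P0:I, P1:O(97), P2:S(97) | bus: none
[19] P2: load  L2 | P0:I, P1:O(97), P2:S(97) | bus: none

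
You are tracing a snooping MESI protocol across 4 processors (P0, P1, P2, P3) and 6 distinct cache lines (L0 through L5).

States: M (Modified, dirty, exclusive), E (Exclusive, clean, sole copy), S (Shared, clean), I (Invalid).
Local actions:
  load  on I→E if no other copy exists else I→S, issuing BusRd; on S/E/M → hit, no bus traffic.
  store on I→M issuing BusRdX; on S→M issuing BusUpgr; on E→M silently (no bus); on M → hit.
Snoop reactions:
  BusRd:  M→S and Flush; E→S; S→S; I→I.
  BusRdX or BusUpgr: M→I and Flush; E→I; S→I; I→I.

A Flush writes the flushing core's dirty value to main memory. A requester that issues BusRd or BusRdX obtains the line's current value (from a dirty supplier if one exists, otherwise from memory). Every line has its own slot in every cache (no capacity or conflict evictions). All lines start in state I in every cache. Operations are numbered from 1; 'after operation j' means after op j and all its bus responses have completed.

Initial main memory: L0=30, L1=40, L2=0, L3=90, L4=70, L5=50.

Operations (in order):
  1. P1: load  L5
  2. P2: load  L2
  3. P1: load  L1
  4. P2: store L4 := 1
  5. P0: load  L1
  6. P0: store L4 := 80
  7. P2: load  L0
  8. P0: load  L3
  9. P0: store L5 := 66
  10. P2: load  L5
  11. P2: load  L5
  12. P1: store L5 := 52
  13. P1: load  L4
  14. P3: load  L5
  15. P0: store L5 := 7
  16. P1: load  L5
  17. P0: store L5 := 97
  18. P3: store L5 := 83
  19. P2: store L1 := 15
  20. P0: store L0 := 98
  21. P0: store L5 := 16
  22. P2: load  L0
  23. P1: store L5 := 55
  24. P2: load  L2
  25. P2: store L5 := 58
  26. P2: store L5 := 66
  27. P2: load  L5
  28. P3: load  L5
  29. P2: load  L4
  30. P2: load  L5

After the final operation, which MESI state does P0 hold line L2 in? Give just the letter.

1. P1: load  L5  bus=[BusRd]  L5: P0=I P1=E P2=I P3=I  mem[L5]=50
2. P2: load  L2  bus=[BusRd]  L2: P0=I P1=I P2=E P3=I  mem[L2]=0
3. P1: load  L1  bus=[BusRd]  L1: P0=I P1=E P2=I P3=I  mem[L1]=40
4. P2: store L4 := 1  bus=[BusRdX]  L4: P0=I P1=I P2=M P3=I  mem[L4]=70
5. P0: load  L1  bus=[BusRd]  L1: P0=S P1=S P2=I P3=I  mem[L1]=40
6. P0: store L4 := 80  bus=[BusRdX,Flush]  L4: P0=M P1=I P2=I P3=I  mem[L4]=1
7. P2: load  L0  bus=[BusRd]  L0: P0=I P1=I P2=E P3=I  mem[L0]=30
8. P0: load  L3  bus=[BusRd]  L3: P0=E P1=I P2=I P3=I  mem[L3]=90
9. P0: store L5 := 66  bus=[BusRdX]  L5: P0=M P1=I P2=I P3=I  mem[L5]=50
10. P2: load  L5  bus=[BusRd,Flush]  L5: P0=S P1=I P2=S P3=I  mem[L5]=66
11. P2: load  L5  bus=[-]  L5: P0=S P1=I P2=S P3=I  mem[L5]=66
12. P1: store L5 := 52  bus=[BusRdX]  L5: P0=I P1=M P2=I P3=I  mem[L5]=66
13. P1: load  L4  bus=[BusRd,Flush]  L4: P0=S P1=S P2=I P3=I  mem[L4]=80
14. P3: load  L5  bus=[BusRd,Flush]  L5: P0=I P1=S P2=I P3=S  mem[L5]=52
15. P0: store L5 := 7  bus=[BusRdX]  L5: P0=M P1=I P2=I P3=I  mem[L5]=52
16. P1: load  L5  bus=[BusRd,Flush]  L5: P0=S P1=S P2=I P3=I  mem[L5]=7
17. P0: store L5 := 97  bus=[BusUpgr]  L5: P0=M P1=I P2=I P3=I  mem[L5]=7
18. P3: store L5 := 83  bus=[BusRdX,Flush]  L5: P0=I P1=I P2=I P3=M  mem[L5]=97
19. P2: store L1 := 15  bus=[BusRdX]  L1: P0=I P1=I P2=M P3=I  mem[L1]=40
20. P0: store L0 := 98  bus=[BusRdX]  L0: P0=M P1=I P2=I P3=I  mem[L0]=30
21. P0: store L5 := 16  bus=[BusRdX,Flush]  L5: P0=M P1=I P2=I P3=I  mem[L5]=83
22. P2: load  L0  bus=[BusRd,Flush]  L0: P0=S P1=I P2=S P3=I  mem[L0]=98
23. P1: store L5 := 55  bus=[BusRdX,Flush]  L5: P0=I P1=M P2=I P3=I  mem[L5]=16
24. P2: load  L2  bus=[-]  L2: P0=I P1=I P2=E P3=I  mem[L2]=0
25. P2: store L5 := 58  bus=[BusRdX,Flush]  L5: P0=I P1=I P2=M P3=I  mem[L5]=55
26. P2: store L5 := 66  bus=[-]  L5: P0=I P1=I P2=M P3=I  mem[L5]=55
27. P2: load  L5  bus=[-]  L5: P0=I P1=I P2=M P3=I  mem[L5]=55
28. P3: load  L5  bus=[BusRd,Flush]  L5: P0=I P1=I P2=S P3=S  mem[L5]=66
29. P2: load  L4  bus=[BusRd]  L4: P0=S P1=S P2=S P3=I  mem[L4]=80
30. P2: load  L5  bus=[-]  L5: P0=I P1=I P2=S P3=S  mem[L5]=66

state = I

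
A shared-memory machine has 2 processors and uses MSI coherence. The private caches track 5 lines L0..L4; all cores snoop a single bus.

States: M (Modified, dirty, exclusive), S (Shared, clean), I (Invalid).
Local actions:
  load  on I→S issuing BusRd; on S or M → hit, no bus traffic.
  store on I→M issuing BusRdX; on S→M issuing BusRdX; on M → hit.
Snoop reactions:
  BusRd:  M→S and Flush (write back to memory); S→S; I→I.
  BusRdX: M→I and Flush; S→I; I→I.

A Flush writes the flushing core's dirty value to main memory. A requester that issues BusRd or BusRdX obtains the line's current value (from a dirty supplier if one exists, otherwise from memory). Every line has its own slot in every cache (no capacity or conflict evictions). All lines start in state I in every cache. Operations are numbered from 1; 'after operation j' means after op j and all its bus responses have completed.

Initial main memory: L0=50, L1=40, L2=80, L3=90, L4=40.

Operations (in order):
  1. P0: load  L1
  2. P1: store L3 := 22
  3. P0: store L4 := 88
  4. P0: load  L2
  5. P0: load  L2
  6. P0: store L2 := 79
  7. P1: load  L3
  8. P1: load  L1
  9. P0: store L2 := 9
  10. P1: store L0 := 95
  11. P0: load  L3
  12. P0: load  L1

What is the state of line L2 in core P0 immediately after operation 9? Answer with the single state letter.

state = M

step 1: P0: load  L1  ⟶  SI  (L1)  txn=BusRd  M[L1]=40
step 2: P1: store L3 := 22  ⟶  IM  (L3)  txn=BusRdX  M[L3]=90
step 3: P0: store L4 := 88  ⟶  MI  (L4)  txn=BusRdX  M[L4]=40
step 4: P0: load  L2  ⟶  SI  (L2)  txn=BusRd  M[L2]=80
step 5: P0: load  L2  ⟶  SI  (L2)  txn=∅  M[L2]=80
step 6: P0: store L2 := 79  ⟶  MI  (L2)  txn=BusRdX  M[L2]=80
step 7: P1: load  L3  ⟶  IM  (L3)  txn=∅  M[L3]=90
step 8: P1: load  L1  ⟶  SS  (L1)  txn=BusRd  M[L1]=40
step 9: P0: store L2 := 9  ⟶  MI  (L2)  txn=∅  M[L2]=80
step 10: P1: store L0 := 95  ⟶  IM  (L0)  txn=BusRdX  M[L0]=50
step 11: P0: load  L3  ⟶  SS  (L3)  txn=BusRd+Flush  M[L3]=22
step 12: P0: load  L1  ⟶  SS  (L1)  txn=∅  M[L1]=40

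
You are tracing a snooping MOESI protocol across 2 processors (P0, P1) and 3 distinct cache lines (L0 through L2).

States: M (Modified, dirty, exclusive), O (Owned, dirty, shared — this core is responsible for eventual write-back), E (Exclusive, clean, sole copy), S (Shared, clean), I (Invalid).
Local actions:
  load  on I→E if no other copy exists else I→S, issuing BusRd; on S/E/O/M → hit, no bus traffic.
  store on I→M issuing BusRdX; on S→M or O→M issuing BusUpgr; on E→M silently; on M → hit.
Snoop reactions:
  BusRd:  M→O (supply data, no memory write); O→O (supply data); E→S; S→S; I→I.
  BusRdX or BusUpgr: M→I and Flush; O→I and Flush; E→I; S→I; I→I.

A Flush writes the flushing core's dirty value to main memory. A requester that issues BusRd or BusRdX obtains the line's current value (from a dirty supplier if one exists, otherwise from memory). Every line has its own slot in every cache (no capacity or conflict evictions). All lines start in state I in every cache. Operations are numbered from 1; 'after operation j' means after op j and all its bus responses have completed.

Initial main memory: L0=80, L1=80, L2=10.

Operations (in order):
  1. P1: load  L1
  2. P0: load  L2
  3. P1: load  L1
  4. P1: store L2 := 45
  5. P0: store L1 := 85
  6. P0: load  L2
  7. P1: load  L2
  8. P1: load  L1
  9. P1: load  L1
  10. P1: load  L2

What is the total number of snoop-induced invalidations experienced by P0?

invalidations = 1

step 1: P1: load  L1  ⟶  IE  (L1)  txn=BusRd  M[L1]=80
step 2: P0: load  L2  ⟶  EI  (L2)  txn=BusRd  M[L2]=10
step 3: P1: load  L1  ⟶  IE  (L1)  txn=∅  M[L1]=80
step 4: P1: store L2 := 45  ⟶  IM  (L2)  txn=BusRdX  M[L2]=10
step 5: P0: store L1 := 85  ⟶  MI  (L1)  txn=BusRdX  M[L1]=80
step 6: P0: load  L2  ⟶  SO  (L2)  txn=BusRd  M[L2]=10
step 7: P1: load  L2  ⟶  SO  (L2)  txn=∅  M[L2]=10
step 8: P1: load  L1  ⟶  OS  (L1)  txn=BusRd  M[L1]=80
step 9: P1: load  L1  ⟶  OS  (L1)  txn=∅  M[L1]=80
step 10: P1: load  L2  ⟶  SO  (L2)  txn=∅  M[L2]=10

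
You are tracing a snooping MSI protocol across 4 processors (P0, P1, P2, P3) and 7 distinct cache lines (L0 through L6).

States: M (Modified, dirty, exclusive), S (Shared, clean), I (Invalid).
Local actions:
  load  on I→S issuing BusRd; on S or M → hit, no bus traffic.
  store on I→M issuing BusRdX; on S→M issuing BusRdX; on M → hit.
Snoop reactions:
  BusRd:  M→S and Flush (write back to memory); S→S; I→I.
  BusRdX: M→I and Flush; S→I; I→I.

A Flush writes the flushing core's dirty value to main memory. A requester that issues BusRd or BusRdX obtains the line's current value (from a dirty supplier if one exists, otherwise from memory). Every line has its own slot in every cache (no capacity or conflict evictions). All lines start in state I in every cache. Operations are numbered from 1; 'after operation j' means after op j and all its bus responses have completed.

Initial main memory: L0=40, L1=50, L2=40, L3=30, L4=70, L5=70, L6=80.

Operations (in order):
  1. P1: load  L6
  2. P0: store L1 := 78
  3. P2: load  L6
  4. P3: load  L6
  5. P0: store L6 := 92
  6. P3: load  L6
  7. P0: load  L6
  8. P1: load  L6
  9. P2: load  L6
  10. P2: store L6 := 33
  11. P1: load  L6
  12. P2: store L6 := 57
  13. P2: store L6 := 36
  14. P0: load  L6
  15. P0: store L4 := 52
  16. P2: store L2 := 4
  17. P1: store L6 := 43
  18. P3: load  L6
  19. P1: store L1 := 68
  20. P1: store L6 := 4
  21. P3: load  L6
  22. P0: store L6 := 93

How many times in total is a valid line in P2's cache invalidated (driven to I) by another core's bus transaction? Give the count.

invalidations = 2

step 1: P1: load  L6  ⟶  ISII  (L6)  txn=BusRd  M[L6]=80
step 2: P0: store L1 := 78  ⟶  MIII  (L1)  txn=BusRdX  M[L1]=50
step 3: P2: load  L6  ⟶  ISSI  (L6)  txn=BusRd  M[L6]=80
step 4: P3: load  L6  ⟶  ISSS  (L6)  txn=BusRd  M[L6]=80
step 5: P0: store L6 := 92  ⟶  MIII  (L6)  txn=BusRdX  M[L6]=80
step 6: P3: load  L6  ⟶  SIIS  (L6)  txn=BusRd+Flush  M[L6]=92
step 7: P0: load  L6  ⟶  SIIS  (L6)  txn=∅  M[L6]=92
step 8: P1: load  L6  ⟶  SSIS  (L6)  txn=BusRd  M[L6]=92
step 9: P2: load  L6  ⟶  SSSS  (L6)  txn=BusRd  M[L6]=92
step 10: P2: store L6 := 33  ⟶  IIMI  (L6)  txn=BusRdX  M[L6]=92
step 11: P1: load  L6  ⟶  ISSI  (L6)  txn=BusRd+Flush  M[L6]=33
step 12: P2: store L6 := 57  ⟶  IIMI  (L6)  txn=BusRdX  M[L6]=33
step 13: P2: store L6 := 36  ⟶  IIMI  (L6)  txn=∅  M[L6]=33
step 14: P0: load  L6  ⟶  SISI  (L6)  txn=BusRd+Flush  M[L6]=36
step 15: P0: store L4 := 52  ⟶  MIII  (L4)  txn=BusRdX  M[L4]=70
step 16: P2: store L2 := 4  ⟶  IIMI  (L2)  txn=BusRdX  M[L2]=40
step 17: P1: store L6 := 43  ⟶  IMII  (L6)  txn=BusRdX  M[L6]=36
step 18: P3: load  L6  ⟶  ISIS  (L6)  txn=BusRd+Flush  M[L6]=43
step 19: P1: store L1 := 68  ⟶  IMII  (L1)  txn=BusRdX+Flush  M[L1]=78
step 20: P1: store L6 := 4  ⟶  IMII  (L6)  txn=BusRdX  M[L6]=43
step 21: P3: load  L6  ⟶  ISIS  (L6)  txn=BusRd+Flush  M[L6]=4
step 22: P0: store L6 := 93  ⟶  MIII  (L6)  txn=BusRdX  M[L6]=4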